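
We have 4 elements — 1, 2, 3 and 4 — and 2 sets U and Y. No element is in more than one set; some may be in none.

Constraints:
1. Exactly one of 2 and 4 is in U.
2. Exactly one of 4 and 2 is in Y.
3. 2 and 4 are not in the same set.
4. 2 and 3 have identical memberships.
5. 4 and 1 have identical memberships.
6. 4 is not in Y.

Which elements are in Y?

Y = {2, 3}

From (6): 4 ∉ Y.
(2) (exactly one): 2 ∈ Y.
(4): 3 matches 2: 3 ∉ U.
(4): 3 matches 2: 3 ∈ Y.
(5): 1 matches 4: 1 ∉ Y.
(1) (exactly one): 4 ∈ U.
(5): 1 matches 4: 1 ∈ U.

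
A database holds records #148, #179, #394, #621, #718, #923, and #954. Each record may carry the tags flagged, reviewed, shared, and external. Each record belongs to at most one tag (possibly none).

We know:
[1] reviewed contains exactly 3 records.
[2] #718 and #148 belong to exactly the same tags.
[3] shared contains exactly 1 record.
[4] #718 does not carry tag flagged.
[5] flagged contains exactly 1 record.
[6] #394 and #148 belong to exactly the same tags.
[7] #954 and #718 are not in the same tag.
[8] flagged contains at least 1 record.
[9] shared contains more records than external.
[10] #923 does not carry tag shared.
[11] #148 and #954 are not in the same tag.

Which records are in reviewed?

reviewed = {#148, #394, #718}

From (4): #718 ∉ flagged.
From (10): #923 ∉ shared.
(2): #148 matches #718: #148 ∉ flagged.
(6): #394 matches #148: #394 ∉ flagged.
Suppose #148 ∉ reviewed: no assignment then satisfies all the clues, so #148 ∈ reviewed.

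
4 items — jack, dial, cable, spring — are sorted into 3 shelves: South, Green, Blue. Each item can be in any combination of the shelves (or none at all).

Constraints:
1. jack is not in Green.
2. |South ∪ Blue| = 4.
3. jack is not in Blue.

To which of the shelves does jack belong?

From (1): jack ∉ Green.
From (3): jack ∉ Blue.
Suppose jack ∉ South: no assignment then satisfies all the clues, so jack ∈ South.

jack: South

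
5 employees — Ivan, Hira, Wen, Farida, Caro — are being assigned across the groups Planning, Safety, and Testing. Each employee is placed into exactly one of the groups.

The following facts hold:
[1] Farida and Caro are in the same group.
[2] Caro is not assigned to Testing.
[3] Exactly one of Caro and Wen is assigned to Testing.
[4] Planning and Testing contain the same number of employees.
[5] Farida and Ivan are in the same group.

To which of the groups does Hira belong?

Hira: Planning

From (2): Caro ∉ Testing.
(1): Farida matches Caro: Farida ∉ Testing.
(3) (exactly one): Wen ∈ Testing.
(5): Ivan matches Farida: Ivan ∉ Testing.
Suppose Hira ∉ Planning: no assignment then satisfies all the clues, so Hira ∈ Planning.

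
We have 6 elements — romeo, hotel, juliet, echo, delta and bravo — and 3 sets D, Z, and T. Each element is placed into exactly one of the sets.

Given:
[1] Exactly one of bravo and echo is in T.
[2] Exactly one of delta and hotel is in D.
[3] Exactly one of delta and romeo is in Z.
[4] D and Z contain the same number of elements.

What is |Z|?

2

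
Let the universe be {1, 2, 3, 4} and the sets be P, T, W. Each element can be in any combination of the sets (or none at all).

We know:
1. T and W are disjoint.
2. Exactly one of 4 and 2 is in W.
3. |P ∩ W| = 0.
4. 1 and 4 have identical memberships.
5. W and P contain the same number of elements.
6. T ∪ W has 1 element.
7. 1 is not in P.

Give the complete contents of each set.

P = {3}; T = {}; W = {2}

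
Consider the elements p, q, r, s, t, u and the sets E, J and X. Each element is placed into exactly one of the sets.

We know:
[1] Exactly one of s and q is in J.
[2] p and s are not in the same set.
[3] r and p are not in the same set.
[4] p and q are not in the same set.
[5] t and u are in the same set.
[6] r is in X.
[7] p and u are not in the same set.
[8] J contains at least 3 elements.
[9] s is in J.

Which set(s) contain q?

From (6): r ∈ X.
From (9): s ∈ J.
(1) (exactly one): q ∉ J.
(2): p ∉ J.
(3): p ∉ X.
(8): only 3 candidates remain for J, so all are in.
Only one set left: p ∈ E.
(4): q ∉ E.
Only one set left: q ∈ X.

q: X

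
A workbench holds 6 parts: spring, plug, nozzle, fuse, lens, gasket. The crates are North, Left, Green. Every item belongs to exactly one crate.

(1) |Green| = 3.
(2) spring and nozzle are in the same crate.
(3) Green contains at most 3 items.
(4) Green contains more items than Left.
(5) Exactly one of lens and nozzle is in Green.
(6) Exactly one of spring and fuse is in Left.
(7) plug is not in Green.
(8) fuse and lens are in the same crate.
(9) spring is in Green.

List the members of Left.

From (7): plug ∉ Green.
From (9): spring ∈ Green.
(2): nozzle matches spring: nozzle ∉ North.
(2): nozzle matches spring: nozzle ∉ Left.
(2): nozzle matches spring: nozzle ∈ Green.
(5) (exactly one): lens ∉ Green.
(6) (exactly one): fuse ∈ Left.
(8): lens matches fuse: lens ∉ North.
(8): lens matches fuse: lens ∈ Left.
(1): only 3 candidates remain for Green, so all are in.
Suppose plug ∈ Left: no assignment then satisfies all the clues, so plug ∉ Left.

Left = {fuse, lens}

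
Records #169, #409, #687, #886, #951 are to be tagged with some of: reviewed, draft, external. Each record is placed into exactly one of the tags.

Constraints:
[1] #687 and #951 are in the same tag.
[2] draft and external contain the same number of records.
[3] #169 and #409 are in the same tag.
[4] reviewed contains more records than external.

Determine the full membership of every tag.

reviewed = {#169, #409, #687, #886, #951}; draft = {}; external = {}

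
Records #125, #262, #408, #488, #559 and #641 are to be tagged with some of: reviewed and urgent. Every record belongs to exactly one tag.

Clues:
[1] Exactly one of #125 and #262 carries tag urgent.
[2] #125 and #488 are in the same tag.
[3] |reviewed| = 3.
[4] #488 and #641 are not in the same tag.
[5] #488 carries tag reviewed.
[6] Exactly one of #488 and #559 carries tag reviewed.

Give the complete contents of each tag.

From (5): #488 ∈ reviewed.
(2): #125 matches #488: #125 ∈ reviewed.
(4): #641 ∉ reviewed.
(6) (exactly one): #559 ∉ reviewed.
Only one tag left: #559 ∈ urgent.
Only one tag left: #641 ∈ urgent.
(1) (exactly one): #262 ∈ urgent.
(3): only 3 candidates remain for reviewed, so all are in.

reviewed = {#125, #408, #488}; urgent = {#262, #559, #641}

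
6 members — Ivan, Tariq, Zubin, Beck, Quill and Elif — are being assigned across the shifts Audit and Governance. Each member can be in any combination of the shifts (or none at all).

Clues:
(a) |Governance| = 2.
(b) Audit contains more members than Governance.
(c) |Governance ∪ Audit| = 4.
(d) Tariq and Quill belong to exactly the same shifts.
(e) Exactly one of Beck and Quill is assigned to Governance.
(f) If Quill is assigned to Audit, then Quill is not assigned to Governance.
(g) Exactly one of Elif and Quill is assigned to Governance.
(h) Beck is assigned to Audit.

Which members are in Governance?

Governance = {Beck, Elif}

From (h): Beck ∈ Audit.
Suppose Ivan ∈ Governance: no assignment then satisfies all the clues, so Ivan ∉ Governance.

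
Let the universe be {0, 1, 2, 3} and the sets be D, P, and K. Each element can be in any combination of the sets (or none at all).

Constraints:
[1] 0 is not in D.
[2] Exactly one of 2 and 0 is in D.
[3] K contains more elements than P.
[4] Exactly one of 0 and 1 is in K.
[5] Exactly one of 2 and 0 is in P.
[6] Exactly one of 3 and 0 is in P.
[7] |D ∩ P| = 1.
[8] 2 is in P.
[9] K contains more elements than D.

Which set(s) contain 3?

3: K, P

From (1): 0 ∉ D.
From (8): 2 ∈ P.
(2) (exactly one): 2 ∈ D.
(5) (exactly one): 0 ∉ P.
(6) (exactly one): 3 ∈ P.
Suppose 3 ∈ D: no assignment then satisfies all the clues, so 3 ∉ D.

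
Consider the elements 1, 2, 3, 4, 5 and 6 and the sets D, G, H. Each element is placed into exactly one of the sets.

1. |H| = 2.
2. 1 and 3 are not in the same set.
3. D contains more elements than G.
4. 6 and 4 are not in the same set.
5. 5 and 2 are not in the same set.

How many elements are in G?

1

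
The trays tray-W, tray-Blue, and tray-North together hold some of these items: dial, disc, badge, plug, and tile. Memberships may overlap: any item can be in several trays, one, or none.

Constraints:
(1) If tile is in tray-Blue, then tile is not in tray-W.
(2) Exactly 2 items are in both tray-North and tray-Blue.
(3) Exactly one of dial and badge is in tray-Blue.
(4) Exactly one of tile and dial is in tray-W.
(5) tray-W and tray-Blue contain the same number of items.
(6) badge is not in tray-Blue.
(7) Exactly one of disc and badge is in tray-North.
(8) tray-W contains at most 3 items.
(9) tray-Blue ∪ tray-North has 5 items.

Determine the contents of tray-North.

tray-North = {badge, dial, plug, tile}

From (6): badge ∉ tray-Blue.
(3) (exactly one): dial ∈ tray-Blue.
Suppose dial ∉ tray-North: no assignment then satisfies all the clues, so dial ∈ tray-North.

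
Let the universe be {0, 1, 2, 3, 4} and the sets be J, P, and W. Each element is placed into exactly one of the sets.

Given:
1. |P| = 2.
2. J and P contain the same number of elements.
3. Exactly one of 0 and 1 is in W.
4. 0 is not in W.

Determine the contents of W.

W = {1}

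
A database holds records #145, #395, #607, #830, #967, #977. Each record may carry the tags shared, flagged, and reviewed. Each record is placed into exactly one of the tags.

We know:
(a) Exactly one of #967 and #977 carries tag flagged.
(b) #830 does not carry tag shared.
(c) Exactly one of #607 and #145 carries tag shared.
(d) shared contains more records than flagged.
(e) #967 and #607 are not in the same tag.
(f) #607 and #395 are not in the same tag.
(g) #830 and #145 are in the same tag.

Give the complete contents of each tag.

shared = {#607, #977}; flagged = {#967}; reviewed = {#145, #395, #830}

From (b): #830 ∉ shared.
(g): #145 matches #830: #145 ∉ shared.
(c) (exactly one): #607 ∈ shared.
(e): #967 ∉ shared.
(f): #395 ∉ shared.
Suppose #145 ∈ flagged: no assignment then satisfies all the clues, so #145 ∉ flagged.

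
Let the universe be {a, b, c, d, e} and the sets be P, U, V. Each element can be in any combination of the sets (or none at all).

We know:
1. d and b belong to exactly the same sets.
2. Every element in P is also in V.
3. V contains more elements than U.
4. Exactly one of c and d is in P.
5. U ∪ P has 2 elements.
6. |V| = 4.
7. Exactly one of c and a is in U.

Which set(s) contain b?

b: V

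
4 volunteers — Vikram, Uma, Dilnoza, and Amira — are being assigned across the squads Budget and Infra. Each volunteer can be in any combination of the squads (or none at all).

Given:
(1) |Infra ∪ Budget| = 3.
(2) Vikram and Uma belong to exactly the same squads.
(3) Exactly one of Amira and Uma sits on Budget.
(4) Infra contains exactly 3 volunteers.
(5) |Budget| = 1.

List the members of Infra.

Infra = {Amira, Uma, Vikram}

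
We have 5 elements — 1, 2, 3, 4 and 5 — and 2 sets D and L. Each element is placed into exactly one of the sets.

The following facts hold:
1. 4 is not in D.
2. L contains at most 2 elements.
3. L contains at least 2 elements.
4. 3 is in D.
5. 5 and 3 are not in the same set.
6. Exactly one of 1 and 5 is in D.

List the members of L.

From (1): 4 ∉ D.
From (4): 3 ∈ D.
(5): 5 ∉ D.
(6) (exactly one): 1 ∈ D.
Only one set left: 4 ∈ L.
Only one set left: 5 ∈ L.
(2): L already has 2, so the rest are out.
Only one set left: 2 ∈ D.

L = {4, 5}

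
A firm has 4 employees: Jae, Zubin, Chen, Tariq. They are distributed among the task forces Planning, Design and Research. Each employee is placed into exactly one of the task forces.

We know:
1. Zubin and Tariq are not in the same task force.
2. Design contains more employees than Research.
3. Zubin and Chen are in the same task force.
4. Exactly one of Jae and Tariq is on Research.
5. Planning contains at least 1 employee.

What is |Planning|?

1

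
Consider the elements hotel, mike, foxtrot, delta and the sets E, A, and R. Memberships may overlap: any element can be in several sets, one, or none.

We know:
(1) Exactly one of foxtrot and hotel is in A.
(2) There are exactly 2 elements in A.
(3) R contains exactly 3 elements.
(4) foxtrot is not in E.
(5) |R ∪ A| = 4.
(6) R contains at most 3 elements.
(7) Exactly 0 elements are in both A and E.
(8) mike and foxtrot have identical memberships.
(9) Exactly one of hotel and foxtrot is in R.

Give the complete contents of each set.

E = {}; A = {delta, hotel}; R = {delta, foxtrot, mike}

From (4): foxtrot ∉ E.
(8): mike matches foxtrot: mike ∉ E.
Suppose hotel ∈ E: no assignment then satisfies all the clues, so hotel ∉ E.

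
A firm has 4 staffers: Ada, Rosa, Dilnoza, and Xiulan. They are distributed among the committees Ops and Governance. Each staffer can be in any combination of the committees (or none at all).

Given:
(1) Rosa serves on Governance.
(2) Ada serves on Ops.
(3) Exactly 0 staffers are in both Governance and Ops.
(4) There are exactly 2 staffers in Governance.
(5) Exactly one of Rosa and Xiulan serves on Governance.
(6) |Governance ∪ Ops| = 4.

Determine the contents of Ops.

Ops = {Ada, Xiulan}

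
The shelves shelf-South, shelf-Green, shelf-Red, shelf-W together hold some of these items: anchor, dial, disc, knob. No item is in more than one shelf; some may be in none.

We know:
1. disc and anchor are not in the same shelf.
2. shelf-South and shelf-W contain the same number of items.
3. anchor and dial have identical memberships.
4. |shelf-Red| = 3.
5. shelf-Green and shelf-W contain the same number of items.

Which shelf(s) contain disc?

disc: none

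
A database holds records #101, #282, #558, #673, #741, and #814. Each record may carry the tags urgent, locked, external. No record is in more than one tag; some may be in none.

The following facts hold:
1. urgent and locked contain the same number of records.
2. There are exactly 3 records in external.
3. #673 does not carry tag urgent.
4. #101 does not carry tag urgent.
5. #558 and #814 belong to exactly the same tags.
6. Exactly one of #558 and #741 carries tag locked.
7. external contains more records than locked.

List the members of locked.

locked = {#741}

From (3): #673 ∉ urgent.
From (4): #101 ∉ urgent.
Suppose #101 ∈ locked: no assignment then satisfies all the clues, so #101 ∉ locked.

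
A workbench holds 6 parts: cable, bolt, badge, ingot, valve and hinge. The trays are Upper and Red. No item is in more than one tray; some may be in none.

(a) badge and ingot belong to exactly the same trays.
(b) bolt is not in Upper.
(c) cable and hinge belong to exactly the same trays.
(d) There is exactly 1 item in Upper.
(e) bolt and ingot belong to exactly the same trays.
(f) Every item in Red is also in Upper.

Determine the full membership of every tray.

Upper = {valve}; Red = {}

From (b): bolt ∉ Upper.
(e): ingot matches bolt: ingot ∉ Upper.
(f) contrapositive: bolt ∉ Red.
(f) contrapositive: ingot ∉ Red.
(a): badge matches ingot: badge ∉ Upper.
(a): badge matches ingot: badge ∉ Red.
Suppose cable ∈ Upper: no assignment then satisfies all the clues, so cable ∉ Upper.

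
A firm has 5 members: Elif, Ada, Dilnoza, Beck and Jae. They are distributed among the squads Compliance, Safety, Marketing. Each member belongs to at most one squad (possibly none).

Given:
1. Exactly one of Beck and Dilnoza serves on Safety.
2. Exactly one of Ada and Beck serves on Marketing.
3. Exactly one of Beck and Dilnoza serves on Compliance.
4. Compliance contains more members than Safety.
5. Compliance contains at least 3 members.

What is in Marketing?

Marketing = {Ada}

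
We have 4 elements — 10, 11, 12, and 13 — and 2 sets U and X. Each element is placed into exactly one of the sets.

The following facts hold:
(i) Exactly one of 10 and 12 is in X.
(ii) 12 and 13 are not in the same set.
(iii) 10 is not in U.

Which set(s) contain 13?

13: X

From (iii): 10 ∉ U.
Only one set left: 10 ∈ X.
(i) (exactly one): 12 ∉ X.
Only one set left: 12 ∈ U.
(ii): 13 ∉ U.
Only one set left: 13 ∈ X.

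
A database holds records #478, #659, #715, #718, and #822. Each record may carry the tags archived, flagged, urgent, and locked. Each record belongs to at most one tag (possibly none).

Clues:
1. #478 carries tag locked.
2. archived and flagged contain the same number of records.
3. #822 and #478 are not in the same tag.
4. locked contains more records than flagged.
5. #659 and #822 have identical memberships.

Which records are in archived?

From (1): #478 ∈ locked.
(3): #822 ∉ locked.
(5): #659 matches #822: #659 ∉ locked.
Suppose #659 ∈ archived: no assignment then satisfies all the clues, so #659 ∉ archived.

archived = {}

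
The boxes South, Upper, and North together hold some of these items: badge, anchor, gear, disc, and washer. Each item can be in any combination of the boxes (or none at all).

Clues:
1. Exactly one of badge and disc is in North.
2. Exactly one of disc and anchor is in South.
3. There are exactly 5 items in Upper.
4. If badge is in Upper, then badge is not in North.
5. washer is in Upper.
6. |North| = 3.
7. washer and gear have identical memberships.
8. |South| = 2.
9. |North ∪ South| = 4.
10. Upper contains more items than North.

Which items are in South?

South = {badge, disc}

From (5): washer ∈ Upper.
(3): only 5 candidates remain for Upper, so all are in.
(4): badge ∉ North.
(1) (exactly one): disc ∈ North.
Suppose badge ∉ South: no assignment then satisfies all the clues, so badge ∈ South.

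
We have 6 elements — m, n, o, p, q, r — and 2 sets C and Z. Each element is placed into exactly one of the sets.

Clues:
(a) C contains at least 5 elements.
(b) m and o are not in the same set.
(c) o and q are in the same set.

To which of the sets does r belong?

r: C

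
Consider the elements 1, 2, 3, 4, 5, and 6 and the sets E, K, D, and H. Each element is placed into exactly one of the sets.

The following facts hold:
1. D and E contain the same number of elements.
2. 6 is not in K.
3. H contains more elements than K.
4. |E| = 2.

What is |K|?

0

From (2): 6 ∉ K.
Suppose 1 ∈ K: no assignment then satisfies all the clues, so 1 ∉ K.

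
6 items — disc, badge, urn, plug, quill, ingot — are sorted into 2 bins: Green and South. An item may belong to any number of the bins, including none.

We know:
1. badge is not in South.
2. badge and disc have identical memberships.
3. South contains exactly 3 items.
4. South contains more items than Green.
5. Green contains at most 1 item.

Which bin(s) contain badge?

From (1): badge ∉ South.
(2): disc matches badge: disc ∉ South.
Suppose badge ∈ Green: no assignment then satisfies all the clues, so badge ∉ Green.

badge: none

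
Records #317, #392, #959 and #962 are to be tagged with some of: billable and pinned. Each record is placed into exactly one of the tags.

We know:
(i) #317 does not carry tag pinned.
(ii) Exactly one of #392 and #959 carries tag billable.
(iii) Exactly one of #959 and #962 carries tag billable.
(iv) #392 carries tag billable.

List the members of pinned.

pinned = {#959}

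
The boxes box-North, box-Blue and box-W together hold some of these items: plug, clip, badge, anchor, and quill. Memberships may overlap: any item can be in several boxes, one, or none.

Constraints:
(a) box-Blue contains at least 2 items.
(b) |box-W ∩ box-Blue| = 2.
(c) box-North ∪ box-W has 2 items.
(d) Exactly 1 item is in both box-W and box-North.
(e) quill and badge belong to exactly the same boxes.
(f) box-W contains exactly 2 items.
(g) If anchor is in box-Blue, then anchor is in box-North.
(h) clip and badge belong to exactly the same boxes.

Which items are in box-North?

box-North = {anchor}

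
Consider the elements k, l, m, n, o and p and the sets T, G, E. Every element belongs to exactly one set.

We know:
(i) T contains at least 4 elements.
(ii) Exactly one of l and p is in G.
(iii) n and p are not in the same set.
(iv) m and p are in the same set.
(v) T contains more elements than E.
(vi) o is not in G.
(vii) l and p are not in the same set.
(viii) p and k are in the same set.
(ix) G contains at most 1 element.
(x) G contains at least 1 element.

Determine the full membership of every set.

From (vi): o ∉ G.
Suppose k ∉ T: no assignment then satisfies all the clues, so k ∈ T.

T = {k, m, o, p}; G = {l}; E = {n}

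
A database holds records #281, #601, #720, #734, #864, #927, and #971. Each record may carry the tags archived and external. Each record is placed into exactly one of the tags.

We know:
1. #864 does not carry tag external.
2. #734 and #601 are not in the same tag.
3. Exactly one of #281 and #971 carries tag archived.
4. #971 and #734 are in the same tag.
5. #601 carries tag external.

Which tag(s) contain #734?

From (1): #864 ∉ external.
From (5): #601 ∈ external.
(2): #734 ∉ external.
(4): #971 matches #734: #971 ∉ external.
Only one tag left: #734 ∈ archived.
Only one tag left: #864 ∈ archived.
Only one tag left: #971 ∈ archived.
(3) (exactly one): #281 ∉ archived.
Only one tag left: #281 ∈ external.

#734: archived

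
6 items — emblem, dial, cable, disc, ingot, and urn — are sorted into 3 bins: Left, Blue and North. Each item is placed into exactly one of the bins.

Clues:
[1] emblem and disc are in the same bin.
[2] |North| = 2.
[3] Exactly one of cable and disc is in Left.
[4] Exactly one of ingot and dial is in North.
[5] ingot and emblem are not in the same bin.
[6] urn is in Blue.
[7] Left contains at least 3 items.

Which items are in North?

From (6): urn ∈ Blue.
Suppose emblem ∈ North: no assignment then satisfies all the clues, so emblem ∉ North.

North = {cable, ingot}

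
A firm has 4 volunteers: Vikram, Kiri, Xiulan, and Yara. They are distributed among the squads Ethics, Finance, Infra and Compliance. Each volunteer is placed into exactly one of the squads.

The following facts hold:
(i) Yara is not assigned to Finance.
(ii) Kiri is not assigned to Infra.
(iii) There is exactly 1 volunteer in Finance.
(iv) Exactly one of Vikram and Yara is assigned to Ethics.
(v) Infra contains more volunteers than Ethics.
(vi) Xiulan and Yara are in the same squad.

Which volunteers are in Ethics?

Ethics = {Vikram}

From (i): Yara ∉ Finance.
From (ii): Kiri ∉ Infra.
(vi): Xiulan matches Yara: Xiulan ∉ Finance.
Suppose Vikram ∉ Ethics: no assignment then satisfies all the clues, so Vikram ∈ Ethics.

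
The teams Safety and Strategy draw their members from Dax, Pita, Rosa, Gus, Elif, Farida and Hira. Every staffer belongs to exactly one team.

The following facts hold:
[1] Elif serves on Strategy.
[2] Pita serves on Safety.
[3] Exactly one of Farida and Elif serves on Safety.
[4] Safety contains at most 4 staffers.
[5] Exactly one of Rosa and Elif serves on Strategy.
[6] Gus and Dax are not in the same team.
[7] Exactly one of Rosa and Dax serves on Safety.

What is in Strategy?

From (1): Elif ∈ Strategy.
From (2): Pita ∈ Safety.
(3) (exactly one): Farida ∈ Safety.
(5) (exactly one): Rosa ∉ Strategy.
Only one team left: Rosa ∈ Safety.
(7) (exactly one): Dax ∉ Safety.
Only one team left: Dax ∈ Strategy.
(6): Gus ∉ Strategy.
Only one team left: Gus ∈ Safety.
(4): Safety already has 4, so the rest are out.
Only one team left: Hira ∈ Strategy.

Strategy = {Dax, Elif, Hira}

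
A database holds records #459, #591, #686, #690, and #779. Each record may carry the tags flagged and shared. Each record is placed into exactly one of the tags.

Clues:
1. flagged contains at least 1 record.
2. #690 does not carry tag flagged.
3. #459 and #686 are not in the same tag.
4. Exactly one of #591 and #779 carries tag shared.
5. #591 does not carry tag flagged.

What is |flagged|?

2

From (2): #690 ∉ flagged.
From (5): #591 ∉ flagged.
Only one tag left: #591 ∈ shared.
Only one tag left: #690 ∈ shared.
(4) (exactly one): #779 ∉ shared.
Only one tag left: #779 ∈ flagged.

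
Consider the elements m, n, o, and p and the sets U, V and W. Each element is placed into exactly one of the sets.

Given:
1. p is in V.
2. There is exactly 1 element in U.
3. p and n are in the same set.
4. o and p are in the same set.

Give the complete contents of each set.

U = {m}; V = {n, o, p}; W = {}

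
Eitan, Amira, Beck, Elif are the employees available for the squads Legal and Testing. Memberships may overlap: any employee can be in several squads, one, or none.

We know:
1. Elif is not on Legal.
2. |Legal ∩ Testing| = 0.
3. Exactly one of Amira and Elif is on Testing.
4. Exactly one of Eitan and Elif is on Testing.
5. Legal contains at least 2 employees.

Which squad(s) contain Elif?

Elif: Testing

From (1): Elif ∉ Legal.
Suppose Elif ∉ Testing: no assignment then satisfies all the clues, so Elif ∈ Testing.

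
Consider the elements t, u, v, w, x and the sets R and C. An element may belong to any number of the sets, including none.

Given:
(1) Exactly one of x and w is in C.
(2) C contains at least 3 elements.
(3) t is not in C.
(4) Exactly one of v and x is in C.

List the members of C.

C = {u, v, w}

From (3): t ∉ C.
Suppose u ∉ C: no assignment then satisfies all the clues, so u ∈ C.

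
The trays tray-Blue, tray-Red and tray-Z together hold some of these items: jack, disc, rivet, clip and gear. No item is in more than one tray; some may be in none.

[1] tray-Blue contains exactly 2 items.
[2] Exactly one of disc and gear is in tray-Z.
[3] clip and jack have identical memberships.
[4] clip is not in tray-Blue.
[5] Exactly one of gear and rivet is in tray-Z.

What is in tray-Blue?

tray-Blue = {disc, rivet}

From (4): clip ∉ tray-Blue.
(3): jack matches clip: jack ∉ tray-Blue.
Suppose disc ∉ tray-Blue: no assignment then satisfies all the clues, so disc ∈ tray-Blue.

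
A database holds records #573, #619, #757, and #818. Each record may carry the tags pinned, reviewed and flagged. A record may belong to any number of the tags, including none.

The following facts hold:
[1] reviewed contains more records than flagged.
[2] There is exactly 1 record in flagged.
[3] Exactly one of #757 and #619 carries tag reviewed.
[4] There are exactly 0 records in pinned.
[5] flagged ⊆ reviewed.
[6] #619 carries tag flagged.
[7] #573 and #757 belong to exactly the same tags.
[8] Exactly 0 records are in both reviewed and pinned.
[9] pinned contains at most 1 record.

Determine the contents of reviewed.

From (6): #619 ∈ flagged.
(2): flagged already has 1, so the rest are out.
(4): pinned already has 0, so the rest are out.
(5) with #619 ∈ flagged: #619 ∈ reviewed.
(3) (exactly one): #757 ∉ reviewed.
(7): #573 matches #757: #573 ∉ reviewed.
Suppose #818 ∉ reviewed: no assignment then satisfies all the clues, so #818 ∈ reviewed.

reviewed = {#619, #818}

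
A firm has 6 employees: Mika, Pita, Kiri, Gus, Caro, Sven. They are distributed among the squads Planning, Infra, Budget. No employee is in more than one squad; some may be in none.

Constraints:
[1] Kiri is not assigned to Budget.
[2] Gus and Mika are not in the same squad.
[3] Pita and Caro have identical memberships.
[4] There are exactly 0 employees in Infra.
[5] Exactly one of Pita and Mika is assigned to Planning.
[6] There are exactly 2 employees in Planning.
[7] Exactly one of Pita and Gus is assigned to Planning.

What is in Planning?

Planning = {Caro, Pita}

From (1): Kiri ∉ Budget.
(4): Infra already has 0, so the rest are out.
Suppose Mika ∈ Planning: no assignment then satisfies all the clues, so Mika ∉ Planning.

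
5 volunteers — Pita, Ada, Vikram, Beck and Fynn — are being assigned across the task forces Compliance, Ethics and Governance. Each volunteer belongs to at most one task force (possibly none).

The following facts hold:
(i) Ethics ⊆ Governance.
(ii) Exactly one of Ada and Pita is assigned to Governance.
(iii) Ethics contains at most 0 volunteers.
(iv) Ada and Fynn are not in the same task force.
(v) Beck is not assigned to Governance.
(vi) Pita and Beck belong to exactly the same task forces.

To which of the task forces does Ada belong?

Ada: Governance

From (v): Beck ∉ Governance.
(i) contrapositive: Beck ∉ Ethics.
(iii): Ethics already has 0, so the rest are out.
(vi): Pita matches Beck: Pita ∉ Governance.
(ii) (exactly one): Ada ∈ Governance.
(iv): Fynn ∉ Governance.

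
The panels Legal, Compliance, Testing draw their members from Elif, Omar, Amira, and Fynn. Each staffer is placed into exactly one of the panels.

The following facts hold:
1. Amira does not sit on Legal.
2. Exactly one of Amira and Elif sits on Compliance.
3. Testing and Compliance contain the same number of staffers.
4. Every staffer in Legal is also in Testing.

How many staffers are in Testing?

2

From (1): Amira ∉ Legal.
Suppose Elif ∈ Legal: no assignment then satisfies all the clues, so Elif ∉ Legal.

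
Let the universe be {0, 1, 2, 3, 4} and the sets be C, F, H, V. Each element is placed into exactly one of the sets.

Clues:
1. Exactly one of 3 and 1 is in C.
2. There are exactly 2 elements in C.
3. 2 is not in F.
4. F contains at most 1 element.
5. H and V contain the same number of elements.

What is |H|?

1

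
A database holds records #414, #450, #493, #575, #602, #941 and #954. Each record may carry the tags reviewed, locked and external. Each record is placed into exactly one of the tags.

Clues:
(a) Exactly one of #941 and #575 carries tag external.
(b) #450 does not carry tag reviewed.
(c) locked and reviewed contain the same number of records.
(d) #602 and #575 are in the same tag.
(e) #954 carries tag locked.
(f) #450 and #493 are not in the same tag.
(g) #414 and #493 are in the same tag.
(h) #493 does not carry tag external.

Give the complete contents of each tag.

reviewed = {#414, #493}; locked = {#941, #954}; external = {#450, #575, #602}

From (b): #450 ∉ reviewed.
From (e): #954 ∈ locked.
From (h): #493 ∉ external.
(g): #414 matches #493: #414 ∉ external.
Suppose #414 ∉ reviewed: no assignment then satisfies all the clues, so #414 ∈ reviewed.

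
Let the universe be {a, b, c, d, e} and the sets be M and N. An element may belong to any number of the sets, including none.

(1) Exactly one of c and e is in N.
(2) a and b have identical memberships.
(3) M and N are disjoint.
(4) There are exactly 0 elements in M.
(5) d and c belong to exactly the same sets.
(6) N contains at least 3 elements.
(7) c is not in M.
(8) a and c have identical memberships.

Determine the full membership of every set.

M = {}; N = {a, b, c, d}

From (7): c ∉ M.
(4): M already has 0, so the rest are out.
Suppose a ∉ N: no assignment then satisfies all the clues, so a ∈ N.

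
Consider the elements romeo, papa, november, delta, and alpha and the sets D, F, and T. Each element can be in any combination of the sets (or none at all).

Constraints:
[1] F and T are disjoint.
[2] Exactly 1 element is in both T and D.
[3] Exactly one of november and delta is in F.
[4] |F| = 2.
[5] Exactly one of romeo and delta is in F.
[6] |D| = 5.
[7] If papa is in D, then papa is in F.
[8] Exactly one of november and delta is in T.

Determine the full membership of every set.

D = {alpha, delta, november, papa, romeo}; F = {delta, papa}; T = {november}

(6): only 5 candidates remain for D, so all are in.
(7): papa ∈ F.
(1) (disjoint): papa ∉ T.
Suppose romeo ∈ F: no assignment then satisfies all the clues, so romeo ∉ F.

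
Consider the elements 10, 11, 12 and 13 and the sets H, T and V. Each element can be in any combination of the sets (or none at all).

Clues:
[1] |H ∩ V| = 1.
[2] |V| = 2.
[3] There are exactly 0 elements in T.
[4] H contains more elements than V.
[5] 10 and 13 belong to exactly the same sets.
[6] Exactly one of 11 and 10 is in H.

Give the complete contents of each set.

(3): T already has 0, so the rest are out.
Suppose 10 ∉ H: no assignment then satisfies all the clues, so 10 ∈ H.

H = {10, 12, 13}; T = {}; V = {11, 12}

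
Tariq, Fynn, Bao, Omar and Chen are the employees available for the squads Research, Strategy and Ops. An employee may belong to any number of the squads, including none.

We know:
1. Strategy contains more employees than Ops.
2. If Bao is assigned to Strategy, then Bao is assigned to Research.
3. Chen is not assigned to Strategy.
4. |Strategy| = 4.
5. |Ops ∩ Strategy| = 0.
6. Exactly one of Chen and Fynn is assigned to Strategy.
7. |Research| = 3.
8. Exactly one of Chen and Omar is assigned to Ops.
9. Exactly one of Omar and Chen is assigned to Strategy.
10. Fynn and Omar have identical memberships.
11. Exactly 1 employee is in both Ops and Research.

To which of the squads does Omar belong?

Omar: Strategy

From (3): Chen ∉ Strategy.
(4): only 4 candidates remain for Strategy, so all are in.
(2): Bao ∈ Research.
Suppose Omar ∈ Research: no assignment then satisfies all the clues, so Omar ∉ Research.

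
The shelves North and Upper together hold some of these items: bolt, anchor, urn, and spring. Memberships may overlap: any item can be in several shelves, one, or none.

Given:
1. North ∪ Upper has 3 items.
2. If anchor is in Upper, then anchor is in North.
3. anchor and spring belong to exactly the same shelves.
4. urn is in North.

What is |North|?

3

From (4): urn ∈ North.
Suppose bolt ∈ North: no assignment then satisfies all the clues, so bolt ∉ North.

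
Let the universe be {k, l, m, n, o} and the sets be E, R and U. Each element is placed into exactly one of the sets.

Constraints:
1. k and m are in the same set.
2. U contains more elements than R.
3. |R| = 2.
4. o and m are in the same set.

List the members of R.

R = {l, n}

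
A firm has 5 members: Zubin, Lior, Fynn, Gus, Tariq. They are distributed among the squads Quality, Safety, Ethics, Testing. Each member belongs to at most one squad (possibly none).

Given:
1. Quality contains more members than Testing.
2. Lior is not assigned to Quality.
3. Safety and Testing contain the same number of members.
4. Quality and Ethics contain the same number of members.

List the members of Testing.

Testing = {}

From (2): Lior ∉ Quality.
Suppose Zubin ∈ Testing: no assignment then satisfies all the clues, so Zubin ∉ Testing.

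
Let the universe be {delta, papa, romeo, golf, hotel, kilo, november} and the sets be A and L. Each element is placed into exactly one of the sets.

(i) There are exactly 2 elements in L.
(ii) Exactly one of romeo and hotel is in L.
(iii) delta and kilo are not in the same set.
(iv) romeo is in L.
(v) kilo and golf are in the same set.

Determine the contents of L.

L = {delta, romeo}

From (iv): romeo ∈ L.
(ii) (exactly one): hotel ∉ L.
Only one set left: hotel ∈ A.
Suppose delta ∉ L: no assignment then satisfies all the clues, so delta ∈ L.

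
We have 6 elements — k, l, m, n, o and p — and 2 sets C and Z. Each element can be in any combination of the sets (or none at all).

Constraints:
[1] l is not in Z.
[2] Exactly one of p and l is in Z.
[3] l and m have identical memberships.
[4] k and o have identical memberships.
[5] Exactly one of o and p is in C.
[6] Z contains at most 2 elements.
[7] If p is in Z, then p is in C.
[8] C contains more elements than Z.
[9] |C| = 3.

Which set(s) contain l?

From (1): l ∉ Z.
(2) (exactly one): p ∈ Z.
(3): m matches l: m ∉ Z.
(7): p ∈ C.
(5) (exactly one): o ∉ C.
(4): k matches o: k ∉ C.
Suppose l ∉ C: no assignment then satisfies all the clues, so l ∈ C.

l: C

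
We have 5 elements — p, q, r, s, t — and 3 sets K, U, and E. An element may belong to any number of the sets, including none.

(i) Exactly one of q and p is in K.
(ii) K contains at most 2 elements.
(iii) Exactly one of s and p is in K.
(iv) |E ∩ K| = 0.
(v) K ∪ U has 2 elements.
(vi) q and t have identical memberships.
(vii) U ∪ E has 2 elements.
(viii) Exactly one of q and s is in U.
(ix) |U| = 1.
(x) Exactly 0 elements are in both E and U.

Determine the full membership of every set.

K = {p}; U = {s}; E = {r}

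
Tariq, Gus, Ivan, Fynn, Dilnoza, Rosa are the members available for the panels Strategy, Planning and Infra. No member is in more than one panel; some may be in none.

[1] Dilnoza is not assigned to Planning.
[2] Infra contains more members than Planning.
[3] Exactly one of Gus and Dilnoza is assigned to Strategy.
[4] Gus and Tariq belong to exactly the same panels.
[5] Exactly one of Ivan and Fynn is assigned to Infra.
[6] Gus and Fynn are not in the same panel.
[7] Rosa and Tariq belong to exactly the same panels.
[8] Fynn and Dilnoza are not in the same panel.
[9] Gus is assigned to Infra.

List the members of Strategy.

Strategy = {Dilnoza}

From (1): Dilnoza ∉ Planning.
From (9): Gus ∈ Infra.
(3) (exactly one): Dilnoza ∈ Strategy.
(4): Tariq matches Gus: Tariq ∉ Strategy.
(4): Tariq matches Gus: Tariq ∉ Planning.
(4): Tariq matches Gus: Tariq ∈ Infra.
(6): Fynn ∉ Infra.
(7): Rosa matches Tariq: Rosa ∉ Strategy.
(7): Rosa matches Tariq: Rosa ∉ Planning.
(7): Rosa matches Tariq: Rosa ∈ Infra.
(8): Fynn ∉ Strategy.
(5) (exactly one): Ivan ∈ Infra.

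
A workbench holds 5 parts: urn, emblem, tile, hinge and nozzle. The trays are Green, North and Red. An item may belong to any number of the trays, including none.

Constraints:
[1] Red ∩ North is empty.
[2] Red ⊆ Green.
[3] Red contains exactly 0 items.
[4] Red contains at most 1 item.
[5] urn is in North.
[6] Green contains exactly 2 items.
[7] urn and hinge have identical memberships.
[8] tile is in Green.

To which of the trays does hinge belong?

From (5): urn ∈ North.
From (8): tile ∈ Green.
(1) (disjoint): urn ∉ Red.
(3): Red already has 0, so the rest are out.
(7): hinge matches urn: hinge ∈ North.
Suppose hinge ∈ Green: no assignment then satisfies all the clues, so hinge ∉ Green.

hinge: North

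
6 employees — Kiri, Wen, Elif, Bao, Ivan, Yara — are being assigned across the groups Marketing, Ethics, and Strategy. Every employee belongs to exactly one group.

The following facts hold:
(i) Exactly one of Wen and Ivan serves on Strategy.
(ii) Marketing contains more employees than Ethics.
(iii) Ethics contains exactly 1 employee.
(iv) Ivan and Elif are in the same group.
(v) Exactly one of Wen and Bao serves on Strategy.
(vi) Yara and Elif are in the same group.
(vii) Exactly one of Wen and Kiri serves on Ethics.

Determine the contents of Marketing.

Marketing = {Bao, Elif, Ivan, Yara}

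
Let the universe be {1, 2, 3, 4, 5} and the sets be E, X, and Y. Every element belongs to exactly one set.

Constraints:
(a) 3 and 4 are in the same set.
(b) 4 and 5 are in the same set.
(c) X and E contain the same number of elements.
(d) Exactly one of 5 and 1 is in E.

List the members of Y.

Y = {3, 4, 5}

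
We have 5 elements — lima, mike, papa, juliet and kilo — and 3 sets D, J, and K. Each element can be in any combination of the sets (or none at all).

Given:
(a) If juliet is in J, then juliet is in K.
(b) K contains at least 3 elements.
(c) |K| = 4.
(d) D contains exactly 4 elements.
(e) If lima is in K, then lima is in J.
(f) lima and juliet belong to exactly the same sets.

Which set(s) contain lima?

lima: D, J, K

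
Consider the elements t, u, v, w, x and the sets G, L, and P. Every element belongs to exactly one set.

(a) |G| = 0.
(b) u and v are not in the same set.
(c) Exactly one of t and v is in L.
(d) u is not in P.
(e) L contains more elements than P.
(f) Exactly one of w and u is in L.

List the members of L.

L = {t, u, x}

From (d): u ∉ P.
(a): G already has 0, so the rest are out.
Only one set left: u ∈ L.
(b): v ∉ L.
(c) (exactly one): t ∈ L.
(f) (exactly one): w ∉ L.
Only one set left: v ∈ P.
Only one set left: w ∈ P.
Suppose x ∉ L: no assignment then satisfies all the clues, so x ∈ L.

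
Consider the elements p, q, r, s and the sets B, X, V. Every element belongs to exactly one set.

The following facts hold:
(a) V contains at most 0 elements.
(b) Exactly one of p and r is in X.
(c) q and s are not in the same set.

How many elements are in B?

2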